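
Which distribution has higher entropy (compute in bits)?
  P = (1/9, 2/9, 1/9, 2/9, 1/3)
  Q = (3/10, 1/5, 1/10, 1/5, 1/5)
Q

Computing entropies in bits:
H(P) = 2.1972
H(Q) = 2.2464

Distribution Q has higher entropy.

Intuition: The distribution closer to uniform (more spread out) has higher entropy.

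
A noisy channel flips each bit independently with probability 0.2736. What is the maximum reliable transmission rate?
0.1534 bits

For a binary symmetric channel (BSC) with error probability p:
Capacity C = 1 - H(p) bits per symbol

where H(p) = -p log₂(p) - (1-p) log₂(1-p) is the binary entropy function.

H(0.2736) = 0.8466 bits
C = 1 - 0.8466 = 0.1534 bits per symbol

This means we can reliably transmit up to 0.1534 bits of information per channel use.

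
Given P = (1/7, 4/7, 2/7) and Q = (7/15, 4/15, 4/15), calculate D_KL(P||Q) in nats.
0.2861 nats

KL divergence: D_KL(P||Q) = Σ p(x) log(p(x)/q(x))

Computing term by term:
  x=0: 1/7 × log_e[(1/7)/(7/15)] = 1/7 × -1.1838 = -0.1691
  x=1: 4/7 × log_e[(4/7)/(4/15)] = 4/7 × 0.7621 = 0.4355
  x=2: 2/7 × log_e[(2/7)/(4/15)] = 2/7 × 0.0690 = 0.0197

D_KL(P||Q) = 0.2861 nats

Note: KL divergence is always non-negative and equals 0 iff P = Q.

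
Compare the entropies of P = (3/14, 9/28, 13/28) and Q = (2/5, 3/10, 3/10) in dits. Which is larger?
Q

Computing entropies in dits:
H(P) = 0.4565
H(Q) = 0.4729

Distribution Q has higher entropy.

Intuition: The distribution closer to uniform (more spread out) has higher entropy.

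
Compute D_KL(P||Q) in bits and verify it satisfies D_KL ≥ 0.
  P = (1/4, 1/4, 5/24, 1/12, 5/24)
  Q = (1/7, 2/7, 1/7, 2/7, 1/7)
0.2323 bits

KL divergence satisfies the Gibbs inequality: D_KL(P||Q) ≥ 0 for all distributions P, Q.

D_KL(P||Q) = Σ p(x) log(p(x)/q(x))
Term by term:
  x=0: 1/4 × log_2[(1/4)/(1/7)] = 0.2018
  x=1: 1/4 × log_2[(1/4)/(2/7)] = -0.0482
  x=2: 5/24 × log_2[(5/24)/(1/7)] = 0.1134
  x=3: 1/12 × log_2[(1/12)/(2/7)] = -0.1481
  x=4: 5/24 × log_2[(5/24)/(1/7)] = 0.1134
D_KL(P||Q) = 0.2323 bits

D_KL(P||Q) = 0.2323 ≥ 0 ✓

This non-negativity is a fundamental property: relative entropy cannot be negative because it measures how different Q is from P.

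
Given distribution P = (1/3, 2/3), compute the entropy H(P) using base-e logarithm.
0.6365 nats

Shannon entropy is H(X) = -Σ p(x) log p(x).

For P = (1/3, 2/3):
H = -1/3 × log_e(1/3) -2/3 × log_e(2/3)
H = 0.6365 nats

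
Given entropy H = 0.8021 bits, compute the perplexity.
1.7436

Perplexity is 2^H (or exp(H) for natural log).

H = 0.8021 bits
Perplexity = 2^0.8021 = 1.7436

Interpretation: The model's uncertainty is equivalent to choosing uniformly among 1.7 options.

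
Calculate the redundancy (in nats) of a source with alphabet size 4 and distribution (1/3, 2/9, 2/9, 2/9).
0.0174 nats

Redundancy measures how far a source is from maximum entropy:
R = H_max - H(X)

Maximum entropy for 4 symbols: H_max = log_e(4) = 1.3863 nats
Actual entropy: H(X) = 1.3689 nats
Redundancy: R = 1.3863 - 1.3689 = 0.0174 nats

This redundancy represents potential for compression: the source could be compressed by 0.0174 nats per symbol.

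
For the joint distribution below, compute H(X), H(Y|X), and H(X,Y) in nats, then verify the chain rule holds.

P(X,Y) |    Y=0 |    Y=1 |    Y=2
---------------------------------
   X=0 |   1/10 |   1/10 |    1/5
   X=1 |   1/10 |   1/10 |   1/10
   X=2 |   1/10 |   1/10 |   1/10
H(X,Y) = 2.1640, H(X) = 1.0889, H(Y|X) = 1.0751 (all in nats)

Chain rule: H(X,Y) = H(X) + H(Y|X)

Left side — joint entropy directly:
H(X,Y) = -Σ p(x,y) log p(x,y) = 2.1640 nats

Right side — compute H(Y|X) from the conditional distributions:
P(X) = (2/5, 3/10, 3/10), so H(X) = 1.0889 nats
H(Y|X) = Σ_x P(X=x) · H(Y|X=x):
  P(Y|X=0) = (1/4, 1/4, 1/2), H(Y|X=0) = 1.0397, weight P(X=0) = 2/5
  P(Y|X=1) = (1/3, 1/3, 1/3), H(Y|X=1) = 1.0986, weight P(X=1) = 3/10
  P(Y|X=2) = (1/3, 1/3, 1/3), H(Y|X=2) = 1.0986, weight P(X=2) = 3/10
H(Y|X) = 1.0751 nats

H(X) + H(Y|X) = 1.0889 + 1.0751 = 2.1640 nats

Both sides equal 2.1640 nats. ✓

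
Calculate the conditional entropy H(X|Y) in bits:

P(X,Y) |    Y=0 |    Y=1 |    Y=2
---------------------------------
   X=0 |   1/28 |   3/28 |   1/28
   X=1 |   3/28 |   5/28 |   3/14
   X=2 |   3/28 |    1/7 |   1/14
1.4220 bits

Using the chain rule: H(X|Y) = H(X,Y) - H(Y)

First, compute H(X,Y) = 2.9722 bits

Marginal P(Y) = (1/4, 3/7, 9/28)
H(Y) = 1.5502 bits

H(X|Y) = H(X,Y) - H(Y) = 2.9722 - 1.5502 = 1.4220 bits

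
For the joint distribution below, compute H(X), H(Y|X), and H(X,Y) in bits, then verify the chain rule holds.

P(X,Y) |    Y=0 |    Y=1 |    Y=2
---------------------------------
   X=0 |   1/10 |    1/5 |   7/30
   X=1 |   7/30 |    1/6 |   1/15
H(X,Y) = 2.4676, H(X) = 0.9968, H(Y|X) = 1.4709 (all in bits)

Chain rule: H(X,Y) = H(X) + H(Y|X)

Left side — joint entropy directly:
H(X,Y) = -Σ p(x,y) log p(x,y) = 2.4676 bits

Right side — compute H(Y|X) from the conditional distributions:
P(X) = (8/15, 7/15), so H(X) = 0.9968 bits
H(Y|X) = Σ_x P(X=x) · H(Y|X=x):
  P(Y|X=0) = (3/16, 3/8, 7/16), H(Y|X=0) = 1.5052, weight P(X=0) = 8/15
  P(Y|X=1) = (1/2, 5/14, 1/7), H(Y|X=1) = 1.4316, weight P(X=1) = 7/15
H(Y|X) = 1.4709 bits

H(X) + H(Y|X) = 0.9968 + 1.4709 = 2.4676 bits

Both sides equal 2.4676 bits. ✓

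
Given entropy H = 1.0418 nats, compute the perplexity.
2.8343

Perplexity is e^H (or exp(H) for natural log).

H = 1.0418 nats
Perplexity = e^1.0418 = 2.8343

Interpretation: The model's uncertainty is equivalent to choosing uniformly among 2.8 options.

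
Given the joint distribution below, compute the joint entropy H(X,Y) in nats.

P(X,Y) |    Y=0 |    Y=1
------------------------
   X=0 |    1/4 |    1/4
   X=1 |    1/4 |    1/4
1.3863 nats

Joint entropy is H(X,Y) = -Σ_{x,y} p(x,y) log p(x,y).

Summing over all non-zero entries:
H(X,Y) = -[1/4·log_e(1/4) + 1/4·log_e(1/4) + 1/4·log_e(1/4) + 1/4·log_e(1/4)]
H(X,Y) = 1.3863 nats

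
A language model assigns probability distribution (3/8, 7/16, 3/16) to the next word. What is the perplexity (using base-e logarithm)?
2.8387

Perplexity is e^H (or exp(H) for natural log).

First, H = -Σ p log p = 1.0434 nats
Perplexity = e^1.0434 = 2.8387

Interpretation: The model's uncertainty is equivalent to choosing uniformly among 2.8 options.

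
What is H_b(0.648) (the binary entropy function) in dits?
0.2817 dits

The binary entropy function is:
H(p) = -p log(p) - (1-p) log(1-p)

H(0.648) = -0.648 × log_10(0.648) - 0.352 × log_10(0.352)
H(0.648) = 0.2817 dits

Note: Binary entropy is maximized at p=0.5 (H=1 bit) and minimized at p=0 or p=1 (H=0).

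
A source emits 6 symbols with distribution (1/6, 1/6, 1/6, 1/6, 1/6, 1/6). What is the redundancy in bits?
0.0000 bits

Redundancy measures how far a source is from maximum entropy:
R = H_max - H(X)

Maximum entropy for 6 symbols: H_max = log_2(6) = 2.5850 bits
Actual entropy: H(X) = 2.5850 bits
Redundancy: R = 2.5850 - 2.5850 = 0.0000 bits

This redundancy represents potential for compression: the source could be compressed by 0.0000 bits per symbol.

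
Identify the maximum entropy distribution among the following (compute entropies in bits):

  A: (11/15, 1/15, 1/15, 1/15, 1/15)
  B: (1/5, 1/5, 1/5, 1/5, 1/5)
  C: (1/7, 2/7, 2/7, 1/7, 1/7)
B

For a discrete distribution over n outcomes, entropy is maximized by the uniform distribution.

Computing entropies:
H(A) = 1.3700 bits
H(B) = 2.3219 bits
H(C) = 2.2359 bits

The uniform distribution (where all probabilities equal 1/5) achieves the maximum entropy of log_2(5) = 2.3219 bits.

Distribution B has the highest entropy.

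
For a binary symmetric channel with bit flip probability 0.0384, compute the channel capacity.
0.7651 bits

For a binary symmetric channel (BSC) with error probability p:
Capacity C = 1 - H(p) bits per symbol

where H(p) = -p log₂(p) - (1-p) log₂(1-p) is the binary entropy function.

H(0.0384) = 0.2349 bits
C = 1 - 0.2349 = 0.7651 bits per symbol

This means we can reliably transmit up to 0.7651 bits of information per channel use.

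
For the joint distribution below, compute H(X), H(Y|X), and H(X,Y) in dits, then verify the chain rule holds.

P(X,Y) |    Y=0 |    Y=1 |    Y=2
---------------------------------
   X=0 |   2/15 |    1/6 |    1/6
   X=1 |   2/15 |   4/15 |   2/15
H(X,Y) = 0.7625, H(X) = 0.3001, H(Y|X) = 0.4624 (all in dits)

Chain rule: H(X,Y) = H(X) + H(Y|X)

Left side — joint entropy directly:
H(X,Y) = -Σ p(x,y) log p(x,y) = 0.7625 dits

Right side — compute H(Y|X) from the conditional distributions:
P(X) = (7/15, 8/15), so H(X) = 0.3001 dits
H(Y|X) = Σ_x P(X=x) · H(Y|X=x):
  P(Y|X=0) = (2/7, 5/14, 5/14), H(Y|X=0) = 0.4748, weight P(X=0) = 7/15
  P(Y|X=1) = (1/4, 1/2, 1/4), H(Y|X=1) = 0.4515, weight P(X=1) = 8/15
H(Y|X) = 0.4624 dits

H(X) + H(Y|X) = 0.3001 + 0.4624 = 0.7625 dits

Both sides equal 0.7625 dits. ✓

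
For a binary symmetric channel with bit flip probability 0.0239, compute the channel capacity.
0.8372 bits

For a binary symmetric channel (BSC) with error probability p:
Capacity C = 1 - H(p) bits per symbol

where H(p) = -p log₂(p) - (1-p) log₂(1-p) is the binary entropy function.

H(0.0239) = 0.1628 bits
C = 1 - 0.1628 = 0.8372 bits per symbol

This means we can reliably transmit up to 0.8372 bits of information per channel use.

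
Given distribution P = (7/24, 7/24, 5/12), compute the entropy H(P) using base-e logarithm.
1.0835 nats

Shannon entropy is H(X) = -Σ p(x) log p(x).

For P = (7/24, 7/24, 5/12):
H = -7/24 × log_e(7/24) -7/24 × log_e(7/24) -5/12 × log_e(5/12)
H = 1.0835 nats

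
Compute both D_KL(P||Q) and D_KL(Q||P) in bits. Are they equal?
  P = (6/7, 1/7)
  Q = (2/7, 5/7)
D_KL(P||Q) = 1.0268, D_KL(Q||P) = 1.2057

KL divergence is not symmetric: D_KL(P||Q) ≠ D_KL(Q||P) in general.

D_KL(P||Q) = 1.0268 bits
D_KL(Q||P) = 1.2057 bits

No, they are not equal!

This asymmetry is why KL divergence is not a true distance metric.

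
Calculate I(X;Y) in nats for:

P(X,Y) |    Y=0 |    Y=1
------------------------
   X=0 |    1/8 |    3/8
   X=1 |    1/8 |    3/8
0.0000 nats

Mutual information: I(X;Y) = H(X) + H(Y) - H(X,Y)

Marginals:
P(X) = (1/2, 1/2), H(X) = 0.6931 nats
P(Y) = (1/4, 3/4), H(Y) = 0.5623 nats

Joint entropy: H(X,Y) = 1.2555 nats

I(X;Y) = 0.6931 + 0.5623 - 1.2555 = 0.0000 nats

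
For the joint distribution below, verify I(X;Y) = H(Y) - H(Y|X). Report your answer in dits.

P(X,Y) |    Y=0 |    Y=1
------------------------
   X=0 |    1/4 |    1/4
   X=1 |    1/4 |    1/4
I(X;Y) = 0.0000 dits

Mutual information has multiple equivalent forms:
- I(X;Y) = H(X) - H(X|Y)
- I(X;Y) = H(Y) - H(Y|X)
- I(X;Y) = H(X) + H(Y) - H(X,Y)

Computing all quantities:
H(X) = 0.3010, H(Y) = 0.3010, H(X,Y) = 0.6021
H(X|Y) = 0.3010, H(Y|X) = 0.3010

Verification:
H(X) - H(X|Y) = 0.3010 - 0.3010 = 0.0000
H(Y) - H(Y|X) = 0.3010 - 0.3010 = 0.0000
H(X) + H(Y) - H(X,Y) = 0.3010 + 0.3010 - 0.6021 = 0.0000

All forms give I(X;Y) = 0.0000 dits. ✓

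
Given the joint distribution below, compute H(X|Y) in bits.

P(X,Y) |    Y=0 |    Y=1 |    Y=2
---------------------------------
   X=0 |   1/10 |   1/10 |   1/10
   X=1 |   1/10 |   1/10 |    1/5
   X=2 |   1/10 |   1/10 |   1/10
1.5510 bits

Using the chain rule: H(X|Y) = H(X,Y) - H(Y)

First, compute H(X,Y) = 3.1219 bits

Marginal P(Y) = (3/10, 3/10, 2/5)
H(Y) = 1.5710 bits

H(X|Y) = H(X,Y) - H(Y) = 3.1219 - 1.5710 = 1.5510 bits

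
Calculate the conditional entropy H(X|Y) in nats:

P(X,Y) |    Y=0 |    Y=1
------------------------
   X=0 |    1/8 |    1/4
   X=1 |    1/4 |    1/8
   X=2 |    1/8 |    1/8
1.0397 nats

Using the chain rule: H(X|Y) = H(X,Y) - H(Y)

First, compute H(X,Y) = 1.7329 nats

Marginal P(Y) = (1/2, 1/2)
H(Y) = 0.6931 nats

H(X|Y) = H(X,Y) - H(Y) = 1.7329 - 0.6931 = 1.0397 nats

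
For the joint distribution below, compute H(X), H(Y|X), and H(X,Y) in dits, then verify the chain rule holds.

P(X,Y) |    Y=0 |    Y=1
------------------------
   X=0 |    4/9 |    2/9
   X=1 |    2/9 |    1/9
H(X,Y) = 0.5529, H(X) = 0.2764, H(Y|X) = 0.2764 (all in dits)

Chain rule: H(X,Y) = H(X) + H(Y|X)

Left side — joint entropy directly:
H(X,Y) = -Σ p(x,y) log p(x,y) = 0.5529 dits

Right side — compute H(Y|X) from the conditional distributions:
P(X) = (2/3, 1/3), so H(X) = 0.2764 dits
H(Y|X) = Σ_x P(X=x) · H(Y|X=x):
  P(Y|X=0) = (2/3, 1/3), H(Y|X=0) = 0.2764, weight P(X=0) = 2/3
  P(Y|X=1) = (2/3, 1/3), H(Y|X=1) = 0.2764, weight P(X=1) = 1/3
H(Y|X) = 0.2764 dits

H(X) + H(Y|X) = 0.2764 + 0.2764 = 0.5529 dits

Both sides equal 0.5529 dits. ✓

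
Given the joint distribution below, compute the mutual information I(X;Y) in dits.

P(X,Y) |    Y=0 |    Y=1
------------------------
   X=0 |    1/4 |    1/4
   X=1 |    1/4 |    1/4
0.0000 dits

Mutual information: I(X;Y) = H(X) + H(Y) - H(X,Y)

Marginals:
P(X) = (1/2, 1/2), H(X) = 0.3010 dits
P(Y) = (1/2, 1/2), H(Y) = 0.3010 dits

Joint entropy: H(X,Y) = 0.6021 dits

I(X;Y) = 0.3010 + 0.3010 - 0.6021 = 0.0000 dits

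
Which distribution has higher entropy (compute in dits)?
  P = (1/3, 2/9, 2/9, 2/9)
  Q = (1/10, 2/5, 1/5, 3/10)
P

Computing entropies in dits:
H(P) = 0.5945
H(Q) = 0.5558

Distribution P has higher entropy.

Intuition: The distribution closer to uniform (more spread out) has higher entropy.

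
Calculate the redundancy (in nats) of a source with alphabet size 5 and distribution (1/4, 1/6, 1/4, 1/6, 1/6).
0.0204 nats

Redundancy measures how far a source is from maximum entropy:
R = H_max - H(X)

Maximum entropy for 5 symbols: H_max = log_e(5) = 1.6094 nats
Actual entropy: H(X) = 1.5890 nats
Redundancy: R = 1.6094 - 1.5890 = 0.0204 nats

This redundancy represents potential for compression: the source could be compressed by 0.0204 nats per symbol.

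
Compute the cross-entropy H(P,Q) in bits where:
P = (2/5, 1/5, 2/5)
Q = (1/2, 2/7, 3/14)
1.6504 bits

Cross-entropy: H(P,Q) = -Σ p(x) log q(x)

Alternatively: H(P,Q) = H(P) + D_KL(P||Q)
H(P) = 1.5219 bits
D_KL(P||Q) = 0.1285 bits

H(P,Q) = 1.5219 + 0.1285 = 1.6504 bits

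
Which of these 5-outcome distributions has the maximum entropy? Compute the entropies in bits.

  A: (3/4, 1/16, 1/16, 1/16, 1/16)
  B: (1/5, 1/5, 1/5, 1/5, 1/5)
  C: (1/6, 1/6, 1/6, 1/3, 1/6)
B

For a discrete distribution over n outcomes, entropy is maximized by the uniform distribution.

Computing entropies:
H(A) = 1.3113 bits
H(B) = 2.3219 bits
H(C) = 2.2516 bits

The uniform distribution (where all probabilities equal 1/5) achieves the maximum entropy of log_2(5) = 2.3219 bits.

Distribution B has the highest entropy.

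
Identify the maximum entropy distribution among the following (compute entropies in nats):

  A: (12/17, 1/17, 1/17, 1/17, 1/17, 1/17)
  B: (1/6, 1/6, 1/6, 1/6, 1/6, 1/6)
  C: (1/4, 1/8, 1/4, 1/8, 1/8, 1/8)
B

For a discrete distribution over n outcomes, entropy is maximized by the uniform distribution.

Computing entropies:
H(A) = 1.0792 nats
H(B) = 1.7918 nats
H(C) = 1.7329 nats

The uniform distribution (where all probabilities equal 1/6) achieves the maximum entropy of log_e(6) = 1.7918 nats.

Distribution B has the highest entropy.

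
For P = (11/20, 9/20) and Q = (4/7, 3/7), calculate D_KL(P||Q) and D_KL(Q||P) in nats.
D_KL(P||Q) = 0.0009, D_KL(Q||P) = 0.0009

KL divergence is not symmetric: D_KL(P||Q) ≠ D_KL(Q||P) in general.

D_KL(P||Q) = 0.0009 nats
D_KL(Q||P) = 0.0009 nats

In this case they happen to be equal (to 4 decimal places).

This asymmetry is why KL divergence is not a true distance metric.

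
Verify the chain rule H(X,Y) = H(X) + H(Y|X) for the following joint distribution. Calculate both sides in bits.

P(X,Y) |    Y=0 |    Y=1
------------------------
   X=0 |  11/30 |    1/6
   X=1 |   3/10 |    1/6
H(X,Y) = 1.9135, H(X) = 0.9968, H(Y|X) = 0.9167 (all in bits)

Chain rule: H(X,Y) = H(X) + H(Y|X)

Left side — joint entropy directly:
H(X,Y) = -Σ p(x,y) log p(x,y) = 1.9135 bits

Right side — compute H(Y|X) from the conditional distributions:
P(X) = (8/15, 7/15), so H(X) = 0.9968 bits
H(Y|X) = Σ_x P(X=x) · H(Y|X=x):
  P(Y|X=0) = (11/16, 5/16), H(Y|X=0) = 0.8960, weight P(X=0) = 8/15
  P(Y|X=1) = (9/14, 5/14), H(Y|X=1) = 0.9403, weight P(X=1) = 7/15
H(Y|X) = 0.9167 bits

H(X) + H(Y|X) = 0.9968 + 0.9167 = 1.9135 bits

Both sides equal 1.9135 bits. ✓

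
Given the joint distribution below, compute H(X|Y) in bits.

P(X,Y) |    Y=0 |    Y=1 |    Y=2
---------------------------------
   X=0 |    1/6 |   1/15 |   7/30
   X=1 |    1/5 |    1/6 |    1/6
0.9578 bits

Using the chain rule: H(X|Y) = H(X,Y) - H(Y)

First, compute H(X,Y) = 2.5072 bits

Marginal P(Y) = (11/30, 7/30, 2/5)
H(Y) = 1.5494 bits

H(X|Y) = H(X,Y) - H(Y) = 2.5072 - 1.5494 = 0.9578 bits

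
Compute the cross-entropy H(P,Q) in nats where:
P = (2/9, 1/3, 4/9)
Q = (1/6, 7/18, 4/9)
1.0734 nats

Cross-entropy: H(P,Q) = -Σ p(x) log q(x)

Alternatively: H(P,Q) = H(P) + D_KL(P||Q)
H(P) = 1.0609 nats
D_KL(P||Q) = 0.0125 nats

H(P,Q) = 1.0609 + 0.0125 = 1.0734 nats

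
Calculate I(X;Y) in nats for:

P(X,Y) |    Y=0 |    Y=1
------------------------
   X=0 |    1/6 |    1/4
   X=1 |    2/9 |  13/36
0.0002 nats

Mutual information: I(X;Y) = H(X) + H(Y) - H(X,Y)

Marginals:
P(X) = (5/12, 7/12), H(X) = 0.6792 nats
P(Y) = (7/18, 11/18), H(Y) = 0.6682 nats

Joint entropy: H(X,Y) = 1.3473 nats

I(X;Y) = 0.6792 + 0.6682 - 1.3473 = 0.0002 nats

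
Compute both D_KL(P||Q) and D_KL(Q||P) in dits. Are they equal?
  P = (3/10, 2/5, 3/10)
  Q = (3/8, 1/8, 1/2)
D_KL(P||Q) = 0.1064, D_KL(Q||P) = 0.0841

KL divergence is not symmetric: D_KL(P||Q) ≠ D_KL(Q||P) in general.

D_KL(P||Q) = 0.1064 dits
D_KL(Q||P) = 0.0841 dits

No, they are not equal!

This asymmetry is why KL divergence is not a true distance metric.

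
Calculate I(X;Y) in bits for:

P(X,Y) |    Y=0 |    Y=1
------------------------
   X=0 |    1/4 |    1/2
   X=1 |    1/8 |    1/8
0.0157 bits

Mutual information: I(X;Y) = H(X) + H(Y) - H(X,Y)

Marginals:
P(X) = (3/4, 1/4), H(X) = 0.8113 bits
P(Y) = (3/8, 5/8), H(Y) = 0.9544 bits

Joint entropy: H(X,Y) = 1.7500 bits

I(X;Y) = 0.8113 + 0.9544 - 1.7500 = 0.0157 bits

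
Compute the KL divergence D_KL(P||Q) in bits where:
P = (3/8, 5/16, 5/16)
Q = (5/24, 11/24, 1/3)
0.1162 bits

KL divergence: D_KL(P||Q) = Σ p(x) log(p(x)/q(x))

Computing term by term:
  x=0: 3/8 × log_2[(3/8)/(5/24)] = 3/8 × 0.8480 = 0.3180
  x=1: 5/16 × log_2[(5/16)/(11/24)] = 5/16 × -0.5525 = -0.1727
  x=2: 5/16 × log_2[(5/16)/(1/3)] = 5/16 × -0.0931 = -0.0291

D_KL(P||Q) = 0.1162 bits

Note: KL divergence is always non-negative and equals 0 iff P = Q.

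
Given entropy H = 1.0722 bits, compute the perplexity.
2.1026

Perplexity is 2^H (or exp(H) for natural log).

H = 1.0722 bits
Perplexity = 2^1.0722 = 2.1026

Interpretation: The model's uncertainty is equivalent to choosing uniformly among 2.1 options.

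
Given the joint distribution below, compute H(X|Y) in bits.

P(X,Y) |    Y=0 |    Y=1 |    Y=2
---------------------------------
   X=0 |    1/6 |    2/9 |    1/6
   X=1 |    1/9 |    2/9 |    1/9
0.9839 bits

Using the chain rule: H(X|Y) = H(X,Y) - H(Y)

First, compute H(X,Y) = 2.5305 bits

Marginal P(Y) = (5/18, 4/9, 5/18)
H(Y) = 1.5466 bits

H(X|Y) = H(X,Y) - H(Y) = 2.5305 - 1.5466 = 0.9839 bits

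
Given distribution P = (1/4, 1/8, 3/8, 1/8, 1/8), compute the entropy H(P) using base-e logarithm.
1.4942 nats

Shannon entropy is H(X) = -Σ p(x) log p(x).

For P = (1/4, 1/8, 3/8, 1/8, 1/8):
H = -1/4 × log_e(1/4) -1/8 × log_e(1/8) -3/8 × log_e(3/8) -1/8 × log_e(1/8) -1/8 × log_e(1/8)
H = 1.4942 nats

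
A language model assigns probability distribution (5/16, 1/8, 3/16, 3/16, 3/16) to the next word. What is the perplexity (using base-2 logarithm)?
4.7828

Perplexity is 2^H (or exp(H) for natural log).

First, H = -Σ p log p = 2.2579 bits
Perplexity = 2^2.2579 = 4.7828

Interpretation: The model's uncertainty is equivalent to choosing uniformly among 4.8 options.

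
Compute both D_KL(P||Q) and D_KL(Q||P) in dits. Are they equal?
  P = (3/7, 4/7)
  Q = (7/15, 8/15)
D_KL(P||Q) = 0.0013, D_KL(Q||P) = 0.0013

KL divergence is not symmetric: D_KL(P||Q) ≠ D_KL(Q||P) in general.

D_KL(P||Q) = 0.0013 dits
D_KL(Q||P) = 0.0013 dits

In this case they happen to be equal (to 4 decimal places).

This asymmetry is why KL divergence is not a true distance metric.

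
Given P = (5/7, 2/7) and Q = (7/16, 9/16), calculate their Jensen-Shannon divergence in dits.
0.0173 dits

Jensen-Shannon divergence is:
JSD(P||Q) = 0.5 × D_KL(P||M) + 0.5 × D_KL(Q||M)
where M = 0.5 × (P + Q) is the mixture distribution.

M = 0.5 × (5/7, 2/7) + 0.5 × (7/16, 9/16) = (0.575893, 0.424107)

D_KL(P||M) = 0.0178 dits
D_KL(Q||M) = 0.0168 dits

JSD(P||Q) = 0.5 × 0.0178 + 0.5 × 0.0168 = 0.0173 dits

Unlike KL divergence, JSD is symmetric and bounded: 0 ≤ JSD ≤ log(2).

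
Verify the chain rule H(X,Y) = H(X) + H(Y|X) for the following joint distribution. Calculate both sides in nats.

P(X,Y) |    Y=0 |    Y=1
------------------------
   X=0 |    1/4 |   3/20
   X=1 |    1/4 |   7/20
H(X,Y) = 1.3452, H(X) = 0.6730, H(Y|X) = 0.6721 (all in nats)

Chain rule: H(X,Y) = H(X) + H(Y|X)

Left side — joint entropy directly:
H(X,Y) = -Σ p(x,y) log p(x,y) = 1.3452 nats

Right side — compute H(Y|X) from the conditional distributions:
P(X) = (2/5, 3/5), so H(X) = 0.6730 nats
H(Y|X) = Σ_x P(X=x) · H(Y|X=x):
  P(Y|X=0) = (5/8, 3/8), H(Y|X=0) = 0.6616, weight P(X=0) = 2/5
  P(Y|X=1) = (5/12, 7/12), H(Y|X=1) = 0.6792, weight P(X=1) = 3/5
H(Y|X) = 0.6721 nats

H(X) + H(Y|X) = 0.6730 + 0.6721 = 1.3452 nats

Both sides equal 1.3452 nats. ✓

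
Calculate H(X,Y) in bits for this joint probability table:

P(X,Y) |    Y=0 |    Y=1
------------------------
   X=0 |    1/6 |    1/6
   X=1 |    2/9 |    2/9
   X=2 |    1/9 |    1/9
2.5305 bits

Joint entropy is H(X,Y) = -Σ_{x,y} p(x,y) log p(x,y).

Summing over all non-zero entries:
H(X,Y) = -[1/6·log_2(1/6) + 1/6·log_2(1/6) + 2/9·log_2(2/9) + 2/9·log_2(2/9) + 1/9·log_2(1/9) + 1/9·log_2(1/9)]
H(X,Y) = 2.5305 bits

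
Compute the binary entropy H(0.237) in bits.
0.7900 bits

The binary entropy function is:
H(p) = -p log(p) - (1-p) log(1-p)

H(0.237) = -0.237 × log_2(0.237) - 0.763 × log_2(0.763)
H(0.237) = 0.7900 bits

Note: Binary entropy is maximized at p=0.5 (H=1 bit) and minimized at p=0 or p=1 (H=0).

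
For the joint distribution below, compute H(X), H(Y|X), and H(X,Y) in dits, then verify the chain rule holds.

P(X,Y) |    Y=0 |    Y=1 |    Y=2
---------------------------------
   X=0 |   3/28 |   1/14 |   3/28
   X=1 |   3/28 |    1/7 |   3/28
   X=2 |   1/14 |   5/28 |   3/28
H(X,Y) = 0.9377, H(X) = 0.4748, H(Y|X) = 0.4629 (all in dits)

Chain rule: H(X,Y) = H(X) + H(Y|X)

Left side — joint entropy directly:
H(X,Y) = -Σ p(x,y) log p(x,y) = 0.9377 dits

Right side — compute H(Y|X) from the conditional distributions:
P(X) = (2/7, 5/14, 5/14), so H(X) = 0.4748 dits
H(Y|X) = Σ_x P(X=x) · H(Y|X=x):
  P(Y|X=0) = (3/8, 1/4, 3/8), H(Y|X=0) = 0.4700, weight P(X=0) = 2/7
  P(Y|X=1) = (3/10, 2/5, 3/10), H(Y|X=1) = 0.4729, weight P(X=1) = 5/14
  P(Y|X=2) = (1/5, 1/2, 3/10), H(Y|X=2) = 0.4472, weight P(X=2) = 5/14
H(Y|X) = 0.4629 dits

H(X) + H(Y|X) = 0.4748 + 0.4629 = 0.9377 dits

Both sides equal 0.9377 dits. ✓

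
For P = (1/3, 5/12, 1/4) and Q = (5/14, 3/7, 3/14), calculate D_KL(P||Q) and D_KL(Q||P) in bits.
D_KL(P||Q) = 0.0055, D_KL(Q||P) = 0.0053

KL divergence is not symmetric: D_KL(P||Q) ≠ D_KL(Q||P) in general.

D_KL(P||Q) = 0.0055 bits
D_KL(Q||P) = 0.0053 bits

No, they are not equal!

This asymmetry is why KL divergence is not a true distance metric.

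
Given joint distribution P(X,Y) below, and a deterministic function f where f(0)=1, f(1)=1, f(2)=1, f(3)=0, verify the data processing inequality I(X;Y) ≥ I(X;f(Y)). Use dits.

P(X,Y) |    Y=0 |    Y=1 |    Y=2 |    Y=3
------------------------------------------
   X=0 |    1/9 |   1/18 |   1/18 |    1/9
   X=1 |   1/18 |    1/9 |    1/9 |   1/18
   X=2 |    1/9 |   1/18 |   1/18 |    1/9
I(X;Y) = 0.0219, I(X;f(Y)) = 0.0071, inequality holds: 0.0219 ≥ 0.0071

Data Processing Inequality: For any Markov chain X → Y → Z, we have I(X;Y) ≥ I(X;Z).

Here Z = f(Y) is a deterministic function of Y, forming X → Y → Z.

Original I(X;Y) = 0.0219 dits

After applying f:
P(X,Z) where Z=f(Y):
- P(X,Z=0) = P(X,Y=3)
- P(X,Z=1) = P(X,Y=0) + P(X,Y=1) + P(X,Y=2)

I(X;Z) = I(X;f(Y)) = 0.0071 dits

Verification: 0.0219 ≥ 0.0071 ✓

Information cannot be created by processing; the function f can only lose information about X.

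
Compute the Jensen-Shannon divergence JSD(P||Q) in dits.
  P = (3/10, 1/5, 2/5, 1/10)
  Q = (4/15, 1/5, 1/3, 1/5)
0.0046 dits

Jensen-Shannon divergence is:
JSD(P||Q) = 0.5 × D_KL(P||M) + 0.5 × D_KL(Q||M)
where M = 0.5 × (P + Q) is the mixture distribution.

M = 0.5 × (3/10, 1/5, 2/5, 1/10) + 0.5 × (4/15, 1/5, 1/3, 1/5) = (0.283333, 1/5, 11/30, 3/20)

D_KL(P||M) = 0.0050 dits
D_KL(Q||M) = 0.0042 dits

JSD(P||Q) = 0.5 × 0.0050 + 0.5 × 0.0042 = 0.0046 dits

Unlike KL divergence, JSD is symmetric and bounded: 0 ≤ JSD ≤ log(2).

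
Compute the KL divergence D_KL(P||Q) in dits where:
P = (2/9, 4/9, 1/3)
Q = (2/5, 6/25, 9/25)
0.0511 dits

KL divergence: D_KL(P||Q) = Σ p(x) log(p(x)/q(x))

Computing term by term:
  x=0: 2/9 × log_10[(2/9)/(2/5)] = 2/9 × -0.2553 = -0.0567
  x=1: 4/9 × log_10[(4/9)/(6/25)] = 4/9 × 0.2676 = 0.1189
  x=2: 1/3 × log_10[(1/3)/(9/25)] = 1/3 × -0.0334 = -0.0111

D_KL(P||Q) = 0.0511 dits

Note: KL divergence is always non-negative and equals 0 iff P = Q.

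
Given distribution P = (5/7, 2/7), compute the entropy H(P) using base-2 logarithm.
0.8631 bits

Shannon entropy is H(X) = -Σ p(x) log p(x).

For P = (5/7, 2/7):
H = -5/7 × log_2(5/7) -2/7 × log_2(2/7)
H = 0.8631 bits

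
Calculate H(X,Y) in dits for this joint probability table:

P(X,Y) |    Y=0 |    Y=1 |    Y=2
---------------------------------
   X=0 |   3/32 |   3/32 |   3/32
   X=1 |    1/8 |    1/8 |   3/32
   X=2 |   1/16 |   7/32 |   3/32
0.9273 dits

Joint entropy is H(X,Y) = -Σ_{x,y} p(x,y) log p(x,y).

Summing over all non-zero entries:
H(X,Y) = -[3/32·log_10(3/32) + 3/32·log_10(3/32) + 3/32·log_10(3/32) + 1/8·log_10(1/8) + 1/8·log_10(1/8) + 3/32·log_10(3/32) + 1/16·log_10(1/16) + 7/32·log_10(7/32) + 3/32·log_10(3/32)]
H(X,Y) = 0.9273 dits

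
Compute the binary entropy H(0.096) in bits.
0.4562 bits

The binary entropy function is:
H(p) = -p log(p) - (1-p) log(1-p)

H(0.096) = -0.096 × log_2(0.096) - 0.904 × log_2(0.904)
H(0.096) = 0.4562 bits

Note: Binary entropy is maximized at p=0.5 (H=1 bit) and minimized at p=0 or p=1 (H=0).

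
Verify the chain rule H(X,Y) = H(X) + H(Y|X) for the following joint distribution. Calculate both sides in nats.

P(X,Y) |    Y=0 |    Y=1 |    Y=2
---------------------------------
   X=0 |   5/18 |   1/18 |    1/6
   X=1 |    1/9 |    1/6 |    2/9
H(X,Y) = 1.6920, H(X) = 0.6931, H(Y|X) = 0.9989 (all in nats)

Chain rule: H(X,Y) = H(X) + H(Y|X)

Left side — joint entropy directly:
H(X,Y) = -Σ p(x,y) log p(x,y) = 1.6920 nats

Right side — compute H(Y|X) from the conditional distributions:
P(X) = (1/2, 1/2), so H(X) = 0.6931 nats
H(Y|X) = Σ_x P(X=x) · H(Y|X=x):
  P(Y|X=0) = (5/9, 1/9, 1/3), H(Y|X=0) = 0.9369, weight P(X=0) = 1/2
  P(Y|X=1) = (2/9, 1/3, 4/9), H(Y|X=1) = 1.0609, weight P(X=1) = 1/2
H(Y|X) = 0.9989 nats

H(X) + H(Y|X) = 0.6931 + 0.9989 = 1.6920 nats

Both sides equal 1.6920 nats. ✓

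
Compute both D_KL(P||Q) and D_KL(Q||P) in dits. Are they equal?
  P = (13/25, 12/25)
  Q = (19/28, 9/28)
D_KL(P||Q) = 0.0235, D_KL(Q||P) = 0.0225

KL divergence is not symmetric: D_KL(P||Q) ≠ D_KL(Q||P) in general.

D_KL(P||Q) = 0.0235 dits
D_KL(Q||P) = 0.0225 dits

No, they are not equal!

This asymmetry is why KL divergence is not a true distance metric.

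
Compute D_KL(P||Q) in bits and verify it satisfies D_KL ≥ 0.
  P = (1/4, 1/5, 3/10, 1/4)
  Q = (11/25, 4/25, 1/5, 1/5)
0.1165 bits

KL divergence satisfies the Gibbs inequality: D_KL(P||Q) ≥ 0 for all distributions P, Q.

D_KL(P||Q) = Σ p(x) log(p(x)/q(x))
Term by term:
  x=0: 1/4 × log_2[(1/4)/(11/25)] = -0.2039
  x=1: 1/5 × log_2[(1/5)/(4/25)] = 0.0644
  x=2: 3/10 × log_2[(3/10)/(1/5)] = 0.1755
  x=3: 1/4 × log_2[(1/4)/(1/5)] = 0.0805
D_KL(P||Q) = 0.1165 bits

D_KL(P||Q) = 0.1165 ≥ 0 ✓

This non-negativity is a fundamental property: relative entropy cannot be negative because it measures how different Q is from P.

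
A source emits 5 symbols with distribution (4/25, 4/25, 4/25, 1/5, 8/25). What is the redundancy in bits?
0.0625 bits

Redundancy measures how far a source is from maximum entropy:
R = H_max - H(X)

Maximum entropy for 5 symbols: H_max = log_2(5) = 2.3219 bits
Actual entropy: H(X) = 2.2595 bits
Redundancy: R = 2.3219 - 2.2595 = 0.0625 bits

This redundancy represents potential for compression: the source could be compressed by 0.0625 bits per symbol.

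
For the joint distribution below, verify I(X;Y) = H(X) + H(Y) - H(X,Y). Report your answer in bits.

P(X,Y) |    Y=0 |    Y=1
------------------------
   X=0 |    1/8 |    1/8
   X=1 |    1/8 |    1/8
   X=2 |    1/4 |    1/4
I(X;Y) = 0.0000 bits

Mutual information has multiple equivalent forms:
- I(X;Y) = H(X) - H(X|Y)
- I(X;Y) = H(Y) - H(Y|X)
- I(X;Y) = H(X) + H(Y) - H(X,Y)

Computing all quantities:
H(X) = 1.5000, H(Y) = 1.0000, H(X,Y) = 2.5000
H(X|Y) = 1.5000, H(Y|X) = 1.0000

Verification:
H(X) - H(X|Y) = 1.5000 - 1.5000 = 0.0000
H(Y) - H(Y|X) = 1.0000 - 1.0000 = 0.0000
H(X) + H(Y) - H(X,Y) = 1.5000 + 1.0000 - 2.5000 = 0.0000

All forms give I(X;Y) = 0.0000 bits. ✓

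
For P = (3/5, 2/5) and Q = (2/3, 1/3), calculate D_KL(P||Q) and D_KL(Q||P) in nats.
D_KL(P||Q) = 0.0097, D_KL(Q||P) = 0.0095

KL divergence is not symmetric: D_KL(P||Q) ≠ D_KL(Q||P) in general.

D_KL(P||Q) = 0.0097 nats
D_KL(Q||P) = 0.0095 nats

No, they are not equal!

This asymmetry is why KL divergence is not a true distance metric.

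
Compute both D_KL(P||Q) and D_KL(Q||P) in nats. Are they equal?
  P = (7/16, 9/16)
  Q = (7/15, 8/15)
D_KL(P||Q) = 0.0017, D_KL(Q||P) = 0.0017

KL divergence is not symmetric: D_KL(P||Q) ≠ D_KL(Q||P) in general.

D_KL(P||Q) = 0.0017 nats
D_KL(Q||P) = 0.0017 nats

In this case they happen to be equal (to 4 decimal places).

This asymmetry is why KL divergence is not a true distance metric.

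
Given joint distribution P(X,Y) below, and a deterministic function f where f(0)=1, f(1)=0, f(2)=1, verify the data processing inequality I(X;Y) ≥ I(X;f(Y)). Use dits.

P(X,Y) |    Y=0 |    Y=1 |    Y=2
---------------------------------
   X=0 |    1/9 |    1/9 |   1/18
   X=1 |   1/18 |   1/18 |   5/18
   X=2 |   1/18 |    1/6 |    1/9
I(X;Y) = 0.0526, I(X;f(Y)) = 0.0256, inequality holds: 0.0526 ≥ 0.0256

Data Processing Inequality: For any Markov chain X → Y → Z, we have I(X;Y) ≥ I(X;Z).

Here Z = f(Y) is a deterministic function of Y, forming X → Y → Z.

Original I(X;Y) = 0.0526 dits

After applying f:
P(X,Z) where Z=f(Y):
- P(X,Z=0) = P(X,Y=1)
- P(X,Z=1) = P(X,Y=0) + P(X,Y=2)

I(X;Z) = I(X;f(Y)) = 0.0256 dits

Verification: 0.0526 ≥ 0.0256 ✓

Information cannot be created by processing; the function f can only lose information about X.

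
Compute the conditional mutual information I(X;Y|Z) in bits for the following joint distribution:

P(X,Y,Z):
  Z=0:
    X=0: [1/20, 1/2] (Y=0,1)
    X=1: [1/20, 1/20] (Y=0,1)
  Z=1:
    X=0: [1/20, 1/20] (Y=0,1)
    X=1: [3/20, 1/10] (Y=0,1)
0.0630 bits

Conditional mutual information: I(X;Y|Z) = H(X|Z) + H(Y|Z) - H(X,Y|Z)

H(Z) = 0.9341
H(X,Z) = 1.6388 → H(X|Z) = 0.7047
H(Y,Z) = 1.6815 → H(Y|Z) = 0.7474
H(X,Y,Z) = 2.3232 → H(X,Y|Z) = 1.3892

I(X;Y|Z) = 0.7047 + 0.7474 - 1.3892 = 0.0630 bits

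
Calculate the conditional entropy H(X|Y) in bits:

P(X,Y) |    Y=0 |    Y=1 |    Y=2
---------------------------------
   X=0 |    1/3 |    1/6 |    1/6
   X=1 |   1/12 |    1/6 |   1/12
0.8637 bits

Using the chain rule: H(X|Y) = H(X,Y) - H(Y)

First, compute H(X,Y) = 2.4183 bits

Marginal P(Y) = (5/12, 1/3, 1/4)
H(Y) = 1.5546 bits

H(X|Y) = H(X,Y) - H(Y) = 2.4183 - 1.5546 = 0.8637 bits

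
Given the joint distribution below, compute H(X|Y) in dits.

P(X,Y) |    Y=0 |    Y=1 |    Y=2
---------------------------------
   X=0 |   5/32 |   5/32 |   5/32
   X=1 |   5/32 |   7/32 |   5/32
0.2988 dits

Using the chain rule: H(X|Y) = H(X,Y) - H(Y)

First, compute H(X,Y) = 0.7742 dits

Marginal P(Y) = (5/16, 3/8, 5/16)
H(Y) = 0.4755 dits

H(X|Y) = H(X,Y) - H(Y) = 0.7742 - 0.4755 = 0.2988 dits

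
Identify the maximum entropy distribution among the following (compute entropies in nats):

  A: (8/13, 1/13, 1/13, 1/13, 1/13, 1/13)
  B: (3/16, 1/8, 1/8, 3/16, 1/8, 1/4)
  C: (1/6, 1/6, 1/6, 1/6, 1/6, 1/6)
C

For a discrete distribution over n outcomes, entropy is maximized by the uniform distribution.

Computing entropies:
H(A) = 1.2853 nats
H(B) = 1.7541 nats
H(C) = 1.7918 nats

The uniform distribution (where all probabilities equal 1/6) achieves the maximum entropy of log_e(6) = 1.7918 nats.

Distribution C has the highest entropy.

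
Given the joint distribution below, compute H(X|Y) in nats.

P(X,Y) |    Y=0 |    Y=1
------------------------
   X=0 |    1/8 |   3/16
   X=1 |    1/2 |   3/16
0.5727 nats

Using the chain rule: H(X|Y) = H(X,Y) - H(Y)

First, compute H(X,Y) = 1.2342 nats

Marginal P(Y) = (5/8, 3/8)
H(Y) = 0.6616 nats

H(X|Y) = H(X,Y) - H(Y) = 1.2342 - 0.6616 = 0.5727 nats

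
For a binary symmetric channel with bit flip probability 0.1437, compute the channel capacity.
0.4062 bits

For a binary symmetric channel (BSC) with error probability p:
Capacity C = 1 - H(p) bits per symbol

where H(p) = -p log₂(p) - (1-p) log₂(1-p) is the binary entropy function.

H(0.1437) = 0.5938 bits
C = 1 - 0.5938 = 0.4062 bits per symbol

This means we can reliably transmit up to 0.4062 bits of information per channel use.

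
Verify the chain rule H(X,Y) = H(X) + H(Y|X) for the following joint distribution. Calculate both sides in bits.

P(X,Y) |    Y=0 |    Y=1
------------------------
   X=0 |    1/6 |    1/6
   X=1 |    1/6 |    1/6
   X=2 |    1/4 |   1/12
H(X,Y) = 2.5221, H(X) = 1.5850, H(Y|X) = 0.9371 (all in bits)

Chain rule: H(X,Y) = H(X) + H(Y|X)

Left side — joint entropy directly:
H(X,Y) = -Σ p(x,y) log p(x,y) = 2.5221 bits

Right side — compute H(Y|X) from the conditional distributions:
P(X) = (1/3, 1/3, 1/3), so H(X) = 1.5850 bits
H(Y|X) = Σ_x P(X=x) · H(Y|X=x):
  P(Y|X=0) = (1/2, 1/2), H(Y|X=0) = 1.0000, weight P(X=0) = 1/3
  P(Y|X=1) = (1/2, 1/2), H(Y|X=1) = 1.0000, weight P(X=1) = 1/3
  P(Y|X=2) = (3/4, 1/4), H(Y|X=2) = 0.8113, weight P(X=2) = 1/3
H(Y|X) = 0.9371 bits

H(X) + H(Y|X) = 1.5850 + 0.9371 = 2.5221 bits

Both sides equal 2.5221 bits. ✓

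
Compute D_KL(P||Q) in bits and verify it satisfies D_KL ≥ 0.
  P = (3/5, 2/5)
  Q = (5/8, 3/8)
0.0019 bits

KL divergence satisfies the Gibbs inequality: D_KL(P||Q) ≥ 0 for all distributions P, Q.

D_KL(P||Q) = Σ p(x) log(p(x)/q(x))
Term by term:
  x=0: 3/5 × log_2[(3/5)/(5/8)] = -0.0353
  x=1: 2/5 × log_2[(2/5)/(3/8)] = 0.0372
D_KL(P||Q) = 0.0019 bits

D_KL(P||Q) = 0.0019 ≥ 0 ✓

This non-negativity is a fundamental property: relative entropy cannot be negative because it measures how different Q is from P.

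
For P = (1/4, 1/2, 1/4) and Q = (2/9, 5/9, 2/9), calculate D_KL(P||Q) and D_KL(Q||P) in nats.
D_KL(P||Q) = 0.0062, D_KL(Q||P) = 0.0062

KL divergence is not symmetric: D_KL(P||Q) ≠ D_KL(Q||P) in general.

D_KL(P||Q) = 0.0062 nats
D_KL(Q||P) = 0.0062 nats

In this case they happen to be equal (to 4 decimal places).

This asymmetry is why KL divergence is not a true distance metric.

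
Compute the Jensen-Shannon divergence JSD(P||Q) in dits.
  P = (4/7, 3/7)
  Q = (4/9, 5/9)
0.0035 dits

Jensen-Shannon divergence is:
JSD(P||Q) = 0.5 × D_KL(P||M) + 0.5 × D_KL(Q||M)
where M = 0.5 × (P + Q) is the mixture distribution.

M = 0.5 × (4/7, 3/7) + 0.5 × (4/9, 5/9) = (0.507937, 0.492063)

D_KL(P||M) = 0.0035 dits
D_KL(Q||M) = 0.0035 dits

JSD(P||Q) = 0.5 × 0.0035 + 0.5 × 0.0035 = 0.0035 dits

Unlike KL divergence, JSD is symmetric and bounded: 0 ≤ JSD ≤ log(2).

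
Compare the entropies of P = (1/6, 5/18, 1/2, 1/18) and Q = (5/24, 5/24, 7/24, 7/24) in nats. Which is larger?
Q

Computing entropies in nats:
H(P) = 1.1616
H(Q) = 1.3723

Distribution Q has higher entropy.

Intuition: The distribution closer to uniform (more spread out) has higher entropy.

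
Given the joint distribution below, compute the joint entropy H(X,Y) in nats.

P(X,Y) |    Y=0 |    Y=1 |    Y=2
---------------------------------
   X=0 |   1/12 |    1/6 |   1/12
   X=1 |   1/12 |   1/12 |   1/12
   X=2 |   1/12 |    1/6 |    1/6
2.1383 nats

Joint entropy is H(X,Y) = -Σ_{x,y} p(x,y) log p(x,y).

Summing over all non-zero entries:
H(X,Y) = -[1/12·log_e(1/12) + 1/6·log_e(1/6) + 1/12·log_e(1/12) + 1/12·log_e(1/12) + 1/12·log_e(1/12) + 1/12·log_e(1/12) + 1/12·log_e(1/12) + 1/6·log_e(1/6) + 1/6·log_e(1/6)]
H(X,Y) = 2.1383 nats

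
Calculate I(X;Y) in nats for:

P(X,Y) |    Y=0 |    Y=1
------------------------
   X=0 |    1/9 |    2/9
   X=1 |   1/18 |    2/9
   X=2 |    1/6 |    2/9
0.0198 nats

Mutual information: I(X;Y) = H(X) + H(Y) - H(X,Y)

Marginals:
P(X) = (1/3, 5/18, 7/18), H(X) = 1.0893 nats
P(Y) = (1/3, 2/3), H(Y) = 0.6365 nats

Joint entropy: H(X,Y) = 1.7061 nats

I(X;Y) = 1.0893 + 0.6365 - 1.7061 = 0.0198 nats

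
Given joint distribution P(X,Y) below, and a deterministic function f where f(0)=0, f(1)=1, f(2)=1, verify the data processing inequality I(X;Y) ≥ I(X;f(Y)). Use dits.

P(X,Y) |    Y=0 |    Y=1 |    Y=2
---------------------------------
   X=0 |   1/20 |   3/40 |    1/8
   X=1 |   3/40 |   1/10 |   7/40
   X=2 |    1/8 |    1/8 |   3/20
I(X;Y) = 0.0042, I(X;f(Y)) = 0.0030, inequality holds: 0.0042 ≥ 0.0030

Data Processing Inequality: For any Markov chain X → Y → Z, we have I(X;Y) ≥ I(X;Z).

Here Z = f(Y) is a deterministic function of Y, forming X → Y → Z.

Original I(X;Y) = 0.0042 dits

After applying f:
P(X,Z) where Z=f(Y):
- P(X,Z=0) = P(X,Y=0)
- P(X,Z=1) = P(X,Y=1) + P(X,Y=2)

I(X;Z) = I(X;f(Y)) = 0.0030 dits

Verification: 0.0042 ≥ 0.0030 ✓

Information cannot be created by processing; the function f can only lose information about X.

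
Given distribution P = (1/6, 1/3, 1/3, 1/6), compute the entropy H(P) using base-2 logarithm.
1.9183 bits

Shannon entropy is H(X) = -Σ p(x) log p(x).

For P = (1/6, 1/3, 1/3, 1/6):
H = -1/6 × log_2(1/6) -1/3 × log_2(1/3) -1/3 × log_2(1/3) -1/6 × log_2(1/6)
H = 1.9183 bits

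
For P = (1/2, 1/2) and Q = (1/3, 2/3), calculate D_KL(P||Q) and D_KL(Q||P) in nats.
D_KL(P||Q) = 0.0589, D_KL(Q||P) = 0.0566

KL divergence is not symmetric: D_KL(P||Q) ≠ D_KL(Q||P) in general.

D_KL(P||Q) = 0.0589 nats
D_KL(Q||P) = 0.0566 nats

No, they are not equal!

This asymmetry is why KL divergence is not a true distance metric.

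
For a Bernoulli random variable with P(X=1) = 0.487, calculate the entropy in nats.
0.6928 nats

The binary entropy function is:
H(p) = -p log(p) - (1-p) log(1-p)

H(0.487) = -0.487 × log_e(0.487) - 0.513 × log_e(0.513)
H(0.487) = 0.6928 nats

Note: Binary entropy is maximized at p=0.5 (H=1 bit) and minimized at p=0 or p=1 (H=0).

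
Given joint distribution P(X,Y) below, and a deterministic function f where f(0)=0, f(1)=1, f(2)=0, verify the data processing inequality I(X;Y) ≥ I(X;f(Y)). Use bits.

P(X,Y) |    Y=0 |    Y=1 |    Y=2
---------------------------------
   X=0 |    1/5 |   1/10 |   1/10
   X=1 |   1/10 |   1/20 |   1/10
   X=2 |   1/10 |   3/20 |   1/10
I(X;Y) = 0.0456, I(X;f(Y)) = 0.0315, inequality holds: 0.0456 ≥ 0.0315

Data Processing Inequality: For any Markov chain X → Y → Z, we have I(X;Y) ≥ I(X;Z).

Here Z = f(Y) is a deterministic function of Y, forming X → Y → Z.

Original I(X;Y) = 0.0456 bits

After applying f:
P(X,Z) where Z=f(Y):
- P(X,Z=0) = P(X,Y=0) + P(X,Y=2)
- P(X,Z=1) = P(X,Y=1)

I(X;Z) = I(X;f(Y)) = 0.0315 bits

Verification: 0.0456 ≥ 0.0315 ✓

Information cannot be created by processing; the function f can only lose information about X.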